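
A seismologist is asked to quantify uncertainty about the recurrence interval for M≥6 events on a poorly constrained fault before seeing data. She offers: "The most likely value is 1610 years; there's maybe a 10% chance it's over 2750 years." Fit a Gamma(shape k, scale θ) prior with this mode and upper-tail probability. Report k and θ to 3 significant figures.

k ≈ 7.61, θ ≈ 244

Gamma(k,θ) with k>1 has mode (k−1)θ, so θ = 1610/(k−1).
Need P(X < 2750) = 0.9 with θ tied to k this way. Start at k = 2, θ = 1610: P(X<2750) ≈ 0.509.
Too low — raise k to concentrate. Iterating converges to k ≈ 7.61.
Then θ = 1610/(7.61−1) ≈ 244.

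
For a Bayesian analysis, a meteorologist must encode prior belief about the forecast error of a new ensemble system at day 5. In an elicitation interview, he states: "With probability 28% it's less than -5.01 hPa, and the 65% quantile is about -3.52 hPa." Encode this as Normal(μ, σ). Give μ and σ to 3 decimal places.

μ = -4.113, σ = 1.539

For Normal(μ,σ), the p-quantile is μ + z_p·σ. Here z_{0.28} = -0.5828, z_{0.65} = 0.3853.
So -5.01 = μ − 0.5828σ and -3.52 = μ + 0.3853σ.
Subtracting: σ = (-3.52 − -5.01)/(0.3853 − (-0.5828)) = 1.539.
Then μ = -5.01 − (-0.5828)·1.539 = -4.113.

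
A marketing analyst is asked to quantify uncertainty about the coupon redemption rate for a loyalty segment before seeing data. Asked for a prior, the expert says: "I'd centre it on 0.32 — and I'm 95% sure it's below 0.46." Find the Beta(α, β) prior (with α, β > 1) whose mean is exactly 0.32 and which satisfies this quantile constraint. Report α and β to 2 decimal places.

α ≈ 10.24, β ≈ 21.76

With mean 0.32 fixed, write α = 0.32s, β = 0.68s where s = α+β.
Need P(θ < 0.46) = 0.95 under Beta(0.32s, 0.68s). Normal approximation: (q−m)/√(m(1−m)/s) ≈ z_{0.95} = 1.64, so s ≈ 0.32·0.68·(1.64)²/(0.46−0.32)² = 30.0.
At s = 30.0: P(θ<0.46) ≈ 0.945. Adjusting to match 0.95 gives s ≈ 32.01.
So α = 0.32·32.01 ≈ 10.24, β = 0.68·32.01 ≈ 21.76.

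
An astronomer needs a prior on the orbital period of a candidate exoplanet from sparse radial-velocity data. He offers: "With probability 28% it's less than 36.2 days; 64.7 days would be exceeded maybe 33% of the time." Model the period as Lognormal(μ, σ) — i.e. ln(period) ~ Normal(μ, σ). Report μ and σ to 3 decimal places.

μ ≈ 3.920, σ ≈ 0.568

If T ~ Lognormal(μ,σ) then ln T ~ Normal(μ,σ), so the p-quantile of ln T is μ + z_p·σ.
ln(36.2) = 3.589 and ln(64.7) = 4.17; z_{0.28} = -0.5828, z_{0.67} = 0.4399.
σ = (4.17 − 3.589)/(0.4399 − (-0.5828)) = 0.568.
μ = 3.589 − (-0.5828)·0.568 = 3.920.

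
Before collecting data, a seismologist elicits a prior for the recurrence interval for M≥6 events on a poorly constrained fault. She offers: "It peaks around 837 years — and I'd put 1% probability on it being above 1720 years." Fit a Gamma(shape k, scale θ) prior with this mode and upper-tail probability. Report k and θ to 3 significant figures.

k ≈ 10.4, θ ≈ 88.9

Gamma(k,θ) with k>1 has mode (k−1)θ, so θ = 837/(k−1).
Need P(X < 1720) = 0.99 with θ tied to k this way. Start at k = 2, θ = 837: P(X<1720) ≈ 0.609.
Too low — raise k to concentrate. Iterating converges to k ≈ 10.4.
Then θ = 837/(10.4−1) ≈ 88.9.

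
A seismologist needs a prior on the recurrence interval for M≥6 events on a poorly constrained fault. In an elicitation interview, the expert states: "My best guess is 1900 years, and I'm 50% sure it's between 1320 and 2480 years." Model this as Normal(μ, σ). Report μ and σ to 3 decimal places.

A symmetric 50% interval runs μ ± z·σ with z = 0.6745.
Half-width = 580, so σ = 580/0.6745 = 859.909.
μ is the stated best guess, 1900.000.

μ = 1900.000, σ = 859.909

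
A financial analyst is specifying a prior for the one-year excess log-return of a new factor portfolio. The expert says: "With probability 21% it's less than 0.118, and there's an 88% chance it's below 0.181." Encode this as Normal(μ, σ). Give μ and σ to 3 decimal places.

For Normal(μ,σ), the p-quantile is μ + z_p·σ. Here z_{0.21} = -0.8064, z_{0.88} = 1.175.
So 0.118 = μ − 0.8064σ and 0.181 = μ + 1.175σ.
Subtracting: σ = (0.181 − 0.118)/(1.175 − (-0.8064)) = 0.032.
Then μ = 0.118 − (-0.8064)·0.032 = 0.144.

μ = 0.144, σ = 0.032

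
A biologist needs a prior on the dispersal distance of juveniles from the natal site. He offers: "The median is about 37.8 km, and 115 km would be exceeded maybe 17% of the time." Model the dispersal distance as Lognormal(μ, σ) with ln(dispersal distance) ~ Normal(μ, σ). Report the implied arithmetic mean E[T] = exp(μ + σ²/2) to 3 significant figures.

If T ~ Lognormal(μ,σ) then ln T ~ Normal(μ,σ), so the p-quantile of ln T is μ + z_p·σ.
ln(37.8) = 3.632 and ln(115) = 4.745; z_{0.5} = 0, z_{0.83} = 0.9542.
σ = (4.745 − 3.632)/(0.9542 − (0)) = 1.166.
μ = 3.632 − (0)·1.166 = 3.632.
E[T] = exp(μ + σ²/2) = exp(3.632 + 0.6799) = 74.6 km.

E[T] ≈ 74.6 km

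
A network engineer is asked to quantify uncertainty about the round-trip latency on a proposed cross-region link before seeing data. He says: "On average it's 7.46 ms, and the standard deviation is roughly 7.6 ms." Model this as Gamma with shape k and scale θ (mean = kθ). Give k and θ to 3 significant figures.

For Gamma(k, scale θ): mean = kθ, variance = kθ², so CV = 1/√k.
CV = SD/mean = 7.6/7.46 = 1.019, hence k = 1/CV² = 0.963.
Then θ = mean/k = 7.46/0.963 = 7.74.

k ≈ 0.963, θ ≈ 7.74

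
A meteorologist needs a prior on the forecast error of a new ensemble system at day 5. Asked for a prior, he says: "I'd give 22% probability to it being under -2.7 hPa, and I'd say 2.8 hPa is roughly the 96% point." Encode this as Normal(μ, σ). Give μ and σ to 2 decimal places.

μ = -1.02, σ = 2.18

For Normal(μ,σ), the p-quantile is μ + z_p·σ. Here z_{0.22} = -0.7722, z_{0.96} = 1.751.
So -2.7 = μ − 0.7722σ and 2.8 = μ + 1.751σ.
Subtracting: σ = (2.8 − -2.7)/(1.751 − (-0.7722)) = 2.18.
Then μ = -2.7 − (-0.7722)·2.18 = -1.02.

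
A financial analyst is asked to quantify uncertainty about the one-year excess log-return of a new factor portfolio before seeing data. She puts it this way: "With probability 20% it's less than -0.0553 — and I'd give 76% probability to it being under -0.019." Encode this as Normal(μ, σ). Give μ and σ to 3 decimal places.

μ = -0.036, σ = 0.023

The p-quantile of Normal(μ,σ) is μ + z_p·σ, with z_{0.2} = -0.8416 and z_{0.76} = 0.7063.
Eliminate σ: μ = (z₂·x₁ − z₁·x₂)/(z₂ − z₁) = (0.7063·-0.0553 − (-0.8416)·-0.019)/1.548 = -0.036.
Then σ = (x₂ − x₁)/(z₂ − z₁) = (-0.019 − -0.0553)/1.548 = 0.023.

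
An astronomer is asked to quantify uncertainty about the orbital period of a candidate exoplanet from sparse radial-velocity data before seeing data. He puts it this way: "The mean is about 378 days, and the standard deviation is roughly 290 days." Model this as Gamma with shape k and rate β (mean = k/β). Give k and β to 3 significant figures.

k ≈ 1.7, β ≈ 0.00449

For Gamma(k, rate β): mean = k/β, variance = k/β², so CV = 1/√k.
CV = SD/mean = 290/378 = 0.7672, hence k = 1/CV² = 1.7.
Then β = k/mean = 1.7/378 = 0.00449.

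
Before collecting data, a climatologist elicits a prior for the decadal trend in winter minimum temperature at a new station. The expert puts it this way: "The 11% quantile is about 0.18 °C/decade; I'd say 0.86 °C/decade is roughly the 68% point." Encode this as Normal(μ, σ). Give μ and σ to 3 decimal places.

For Normal(μ,σ), the p-quantile is μ + z_p·σ. Here z_{0.11} = -1.227, z_{0.68} = 0.4677.
So 0.18 = μ − 1.227σ and 0.86 = μ + 0.4677σ.
Subtracting: σ = (0.86 − 0.18)/(0.4677 − (-1.227)) = 0.401.
Then μ = 0.18 − (-1.227)·0.401 = 0.672.

μ = 0.672, σ = 0.401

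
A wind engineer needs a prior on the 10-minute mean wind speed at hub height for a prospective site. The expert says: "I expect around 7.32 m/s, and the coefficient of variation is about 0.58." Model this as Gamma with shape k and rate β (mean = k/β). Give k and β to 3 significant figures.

k ≈ 2.97, β ≈ 0.406

For Gamma(k, rate β): mean = k/β, variance = k/β², so CV = 1/√k.
CV = 0.58, hence k = 1/CV² = 2.97.
Then β = k/mean = 2.97/7.32 = 0.406.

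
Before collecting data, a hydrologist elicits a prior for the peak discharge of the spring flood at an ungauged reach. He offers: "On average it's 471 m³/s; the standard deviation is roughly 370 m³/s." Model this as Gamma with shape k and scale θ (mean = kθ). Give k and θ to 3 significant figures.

k ≈ 1.62, θ ≈ 291

For Gamma(k, scale θ): mean = kθ, variance = kθ², so CV = 1/√k.
CV = SD/mean = 370/471 = 0.7856, hence k = 1/CV² = 1.62.
Then θ = mean/k = 471/1.62 = 291.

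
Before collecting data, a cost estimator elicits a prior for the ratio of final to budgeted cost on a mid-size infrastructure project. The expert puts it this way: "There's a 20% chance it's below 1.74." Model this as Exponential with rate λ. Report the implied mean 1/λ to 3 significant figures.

P(T < 1.74) = 1 − e^(−λ·1.74) = 0.2, so λ = −ln(1−0.2)/1.74 = −ln(0.8)/1.74 = 0.128.
Mean = 1/λ = 7.8.

mean ≈ 7.8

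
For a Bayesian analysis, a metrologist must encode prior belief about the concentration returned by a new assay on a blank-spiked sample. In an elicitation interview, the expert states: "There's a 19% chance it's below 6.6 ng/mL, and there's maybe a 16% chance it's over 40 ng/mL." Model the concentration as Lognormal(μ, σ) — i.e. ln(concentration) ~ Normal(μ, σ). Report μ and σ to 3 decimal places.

If T ~ Lognormal(μ,σ) then ln T ~ Normal(μ,σ), so the p-quantile of ln T is μ + z_p·σ.
ln(6.6) = 1.887 and ln(40) = 3.689; z_{0.19} = -0.8779, z_{0.84} = 0.9945.
σ = (3.689 − 1.887)/(0.9945 − (-0.8779)) = 0.962.
μ = 1.887 − (-0.8779)·0.962 = 2.732.

μ ≈ 2.732, σ ≈ 0.962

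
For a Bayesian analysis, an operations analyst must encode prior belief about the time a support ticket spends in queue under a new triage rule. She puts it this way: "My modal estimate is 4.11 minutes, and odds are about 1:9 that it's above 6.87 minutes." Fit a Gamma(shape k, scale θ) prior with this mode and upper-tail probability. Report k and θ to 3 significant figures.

k ≈ 8.16, θ ≈ 0.574

Gamma(k,θ) with k>1 has mode (k−1)θ, so θ = 4.11/(k−1).
Need P(X < 6.87) = 0.9 with θ tied to k this way. Start at k = 2, θ = 4.11: P(X<6.87) ≈ 0.498.
Too low — raise k to concentrate. Iterating converges to k ≈ 8.16.
Then θ = 4.11/(8.16−1) ≈ 0.574.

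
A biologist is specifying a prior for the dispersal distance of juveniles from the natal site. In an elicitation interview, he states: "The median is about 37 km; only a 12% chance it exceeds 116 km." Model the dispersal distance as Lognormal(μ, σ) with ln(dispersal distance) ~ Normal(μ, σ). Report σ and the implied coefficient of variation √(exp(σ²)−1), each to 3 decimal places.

If T ~ Lognormal(μ,σ) then ln T ~ Normal(μ,σ), so the p-quantile of ln T is μ + z_p·σ.
ln(37) = 3.611 and ln(116) = 4.754; z_{0.5} = 0, z_{0.88} = 1.175.
σ = (4.754 − 3.611)/(1.175 − (0)) = 0.972.
μ = 3.611 − (0)·0.972 = 3.611.
CV = √(exp(σ²)−1) = √(exp(0.9458)−1) = 1.255.

σ ≈ 0.972, CV ≈ 1.255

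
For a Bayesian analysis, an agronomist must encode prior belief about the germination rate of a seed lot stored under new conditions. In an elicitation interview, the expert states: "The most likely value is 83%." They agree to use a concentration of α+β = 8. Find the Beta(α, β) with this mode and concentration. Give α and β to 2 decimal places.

For α,β > 1 the Beta mode is (α−1)/(α+β−2). With α+β = 8, the mode is (α−1)/6.
Set (α−1)/6 = 0.83 → α = 1 + 0.83·6 = 5.98.
β = 8 − α = 2.02.

α = 5.98, β = 2.02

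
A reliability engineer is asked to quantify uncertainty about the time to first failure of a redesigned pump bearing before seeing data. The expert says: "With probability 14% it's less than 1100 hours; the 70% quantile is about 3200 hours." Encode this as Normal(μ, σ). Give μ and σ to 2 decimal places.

For Normal(μ,σ), the p-quantile is μ + z_p·σ. Here z_{0.14} = -1.08, z_{0.7} = 0.5244.
So 1100 = μ − 1.08σ and 3200 = μ + 0.5244σ.
Subtracting: σ = (3200 − 1100)/(0.5244 − (-1.08)) = 1308.64.
Then μ = 1100 − (-1.08)·1308.64 = 2513.75.

μ = 2513.75, σ = 1308.64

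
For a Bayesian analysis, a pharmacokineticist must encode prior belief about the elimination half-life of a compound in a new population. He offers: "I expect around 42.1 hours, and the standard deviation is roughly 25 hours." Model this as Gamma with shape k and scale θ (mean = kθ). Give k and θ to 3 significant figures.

For Gamma(k, scale θ): mean = kθ, variance = kθ², so CV = 1/√k.
CV = SD/mean = 25/42.1 = 0.5938, hence k = 1/CV² = 2.84.
Then θ = mean/k = 42.1/2.84 = 14.8.

k ≈ 2.84, θ ≈ 14.8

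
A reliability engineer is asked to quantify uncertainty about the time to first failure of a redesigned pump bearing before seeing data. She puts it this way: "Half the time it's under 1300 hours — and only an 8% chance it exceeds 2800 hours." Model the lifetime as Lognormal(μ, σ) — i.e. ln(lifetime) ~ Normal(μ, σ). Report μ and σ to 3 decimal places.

If T ~ Lognormal(μ,σ) then ln T ~ Normal(μ,σ), so the p-quantile of ln T is μ + z_p·σ.
ln(1300) = 7.17 and ln(2800) = 7.937; z_{0.5} = 0, z_{0.92} = 1.405.
σ = (7.937 − 7.17)/(1.405 − (0)) = 0.546.
μ = 7.17 − (0)·0.546 = 7.170.

μ ≈ 7.170, σ ≈ 0.546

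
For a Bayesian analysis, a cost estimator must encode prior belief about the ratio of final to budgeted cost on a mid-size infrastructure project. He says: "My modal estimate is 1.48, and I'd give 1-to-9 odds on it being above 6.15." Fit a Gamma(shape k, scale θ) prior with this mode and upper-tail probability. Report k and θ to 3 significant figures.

k ≈ 1.9, θ ≈ 1.64

Gamma(k,θ) with k>1 has mode (k−1)θ, so θ = 1.48/(k−1).
Need P(X < 6.15) = 0.9 with θ tied to k this way. Start at k = 2, θ = 1.48: P(X<6.15) ≈ 0.919.
Too high — lower k to spread out. Iterating converges to k ≈ 1.9.
Then θ = 1.48/(1.9−1) ≈ 1.64.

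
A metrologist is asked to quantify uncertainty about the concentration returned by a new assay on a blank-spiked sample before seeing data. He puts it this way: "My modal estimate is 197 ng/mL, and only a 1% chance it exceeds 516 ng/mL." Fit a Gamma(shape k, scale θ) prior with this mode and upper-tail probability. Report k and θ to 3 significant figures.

Gamma(k,θ) with k>1 has mode (k−1)θ, so θ = 197/(k−1).
Need P(X < 516) = 0.99 with θ tied to k this way. Start at k = 2, θ = 197: P(X<516) ≈ 0.736.
Too low — raise k to concentrate. Iterating converges to k ≈ 6.01.
Then θ = 197/(6.01−1) ≈ 39.3.

k ≈ 6.01, θ ≈ 39.3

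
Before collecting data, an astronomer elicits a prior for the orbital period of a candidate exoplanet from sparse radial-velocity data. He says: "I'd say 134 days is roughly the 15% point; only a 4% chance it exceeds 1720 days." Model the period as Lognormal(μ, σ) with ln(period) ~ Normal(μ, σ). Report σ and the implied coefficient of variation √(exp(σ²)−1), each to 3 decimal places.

If T ~ Lognormal(μ,σ) then ln T ~ Normal(μ,σ), so the p-quantile of ln T is μ + z_p·σ.
ln(134) = 4.898 and ln(1720) = 7.45; z_{0.15} = -1.036, z_{0.96} = 1.751.
σ = (7.45 − 4.898)/(1.751 − (-1.036)) = 0.916.
μ = 4.898 − (-1.036)·0.916 = 5.847.
CV = √(exp(σ²)−1) = √(exp(0.8386)−1) = 1.146.

σ ≈ 0.916, CV ≈ 1.146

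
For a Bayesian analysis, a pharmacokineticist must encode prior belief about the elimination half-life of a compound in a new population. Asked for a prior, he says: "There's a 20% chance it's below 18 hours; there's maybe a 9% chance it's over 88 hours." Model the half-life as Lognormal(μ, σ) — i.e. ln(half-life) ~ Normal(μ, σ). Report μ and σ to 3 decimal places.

μ ≈ 3.502, σ ≈ 0.727

If T ~ Lognormal(μ,σ) then ln T ~ Normal(μ,σ), so the p-quantile of ln T is μ + z_p·σ.
ln(18) = 2.89 and ln(88) = 4.477; z_{0.2} = -0.8416, z_{0.91} = 1.341.
σ = (4.477 − 2.89)/(1.341 − (-0.8416)) = 0.727.
μ = 2.89 − (-0.8416)·0.727 = 3.502.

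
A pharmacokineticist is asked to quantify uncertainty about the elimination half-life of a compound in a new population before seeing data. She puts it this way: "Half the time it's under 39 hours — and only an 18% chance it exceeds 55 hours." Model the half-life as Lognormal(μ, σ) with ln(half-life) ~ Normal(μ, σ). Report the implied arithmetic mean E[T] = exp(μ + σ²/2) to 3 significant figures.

E[T] ≈ 41.8 hours

If T ~ Lognormal(μ,σ) then ln T ~ Normal(μ,σ), so the p-quantile of ln T is μ + z_p·σ.
ln(39) = 3.664 and ln(55) = 4.007; z_{0.5} = 0, z_{0.82} = 0.9154.
σ = (4.007 − 3.664)/(0.9154 − (0)) = 0.376.
μ = 3.664 − (0)·0.376 = 3.664.
E[T] = exp(μ + σ²/2) = exp(3.664 + 0.0705) = 41.8 hours.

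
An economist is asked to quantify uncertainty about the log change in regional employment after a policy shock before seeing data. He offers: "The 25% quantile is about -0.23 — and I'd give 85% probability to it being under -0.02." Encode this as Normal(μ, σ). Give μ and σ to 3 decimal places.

μ = -0.147, σ = 0.123

The p-quantile of Normal(μ,σ) is μ + z_p·σ, with z_{0.25} = -0.6745 and z_{0.85} = 1.036.
Eliminate σ: μ = (z₂·x₁ − z₁·x₂)/(z₂ − z₁) = (1.036·-0.23 − (-0.6745)·-0.02)/1.711 = -0.147.
Then σ = (x₂ − x₁)/(z₂ − z₁) = (-0.02 − -0.23)/1.711 = 0.123.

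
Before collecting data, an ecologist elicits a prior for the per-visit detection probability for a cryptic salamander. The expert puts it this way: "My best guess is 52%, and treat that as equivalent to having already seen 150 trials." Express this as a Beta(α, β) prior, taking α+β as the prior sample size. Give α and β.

α = 78, β = 72

Under the effective-sample-size interpretation, Beta(α, β) has prior mean α/(α+β) and prior sample size α+β.
So α+β = 150 and α/(α+β) = 0.52, giving α = 0.52·150 = 78 and β = 150 − 78 = 72.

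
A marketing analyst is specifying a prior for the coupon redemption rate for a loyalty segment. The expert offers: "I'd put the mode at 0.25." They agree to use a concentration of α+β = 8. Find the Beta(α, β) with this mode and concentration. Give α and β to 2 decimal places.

α = 2.50, β = 5.50

For α,β > 1 the Beta mode is (α−1)/(α+β−2). With α+β = 8, the mode is (α−1)/6.
Set (α−1)/6 = 0.25 → α = 1 + 0.25·6 = 2.50.
β = 8 − α = 5.50.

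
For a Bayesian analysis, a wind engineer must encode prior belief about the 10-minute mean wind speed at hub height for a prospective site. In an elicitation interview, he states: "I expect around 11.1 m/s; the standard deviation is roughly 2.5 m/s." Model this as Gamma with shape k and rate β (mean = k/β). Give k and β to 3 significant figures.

k ≈ 19.7, β ≈ 1.78

For Gamma(k, rate β): mean = k/β, variance = k/β², so CV = 1/√k.
CV = SD/mean = 2.5/11.1 = 0.2252, hence k = 1/CV² = 19.7.
Then β = k/mean = 19.7/11.1 = 1.78.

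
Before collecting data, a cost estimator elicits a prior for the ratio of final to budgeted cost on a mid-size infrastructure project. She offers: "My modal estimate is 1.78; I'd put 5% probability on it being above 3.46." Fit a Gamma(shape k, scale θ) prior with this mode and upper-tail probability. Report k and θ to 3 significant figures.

k ≈ 7.28, θ ≈ 0.283

Gamma(k,θ) with k>1 has mode (k−1)θ, so θ = 1.78/(k−1).
Need P(X < 3.46) = 0.95 with θ tied to k this way. Start at k = 2, θ = 1.78: P(X<3.46) ≈ 0.579.
Too low — raise k to concentrate. Iterating converges to k ≈ 7.28.
Then θ = 1.78/(7.28−1) ≈ 0.283.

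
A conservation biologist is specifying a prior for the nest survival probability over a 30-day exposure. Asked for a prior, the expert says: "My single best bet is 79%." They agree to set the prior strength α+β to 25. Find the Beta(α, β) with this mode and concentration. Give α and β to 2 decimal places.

For α,β > 1 the Beta mode is (α−1)/(α+β−2). With α+β = 25, the mode is (α−1)/23.
Set (α−1)/23 = 0.79 → α = 1 + 0.79·23 = 19.17.
β = 25 − α = 5.83.

α = 19.17, β = 5.83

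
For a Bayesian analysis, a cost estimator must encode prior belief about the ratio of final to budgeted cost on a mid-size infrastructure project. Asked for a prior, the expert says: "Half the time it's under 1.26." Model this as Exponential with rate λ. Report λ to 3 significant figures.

Exponential median = ln 2 / λ, so λ = ln 2 / 1.26 = 0.55.

λ ≈ 0.55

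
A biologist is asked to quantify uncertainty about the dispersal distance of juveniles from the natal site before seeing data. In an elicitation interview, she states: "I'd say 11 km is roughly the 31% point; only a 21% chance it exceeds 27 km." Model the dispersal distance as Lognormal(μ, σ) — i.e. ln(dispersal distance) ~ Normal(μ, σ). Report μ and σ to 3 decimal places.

If T ~ Lognormal(μ,σ) then ln T ~ Normal(μ,σ), so the p-quantile of ln T is μ + z_p·σ.
ln(11) = 2.398 and ln(27) = 3.296; z_{0.31} = -0.4959, z_{0.79} = 0.8064.
σ = (3.296 − 2.398)/(0.8064 − (-0.4959)) = 0.690.
μ = 2.398 − (-0.4959)·0.690 = 2.740.

μ ≈ 2.740, σ ≈ 0.690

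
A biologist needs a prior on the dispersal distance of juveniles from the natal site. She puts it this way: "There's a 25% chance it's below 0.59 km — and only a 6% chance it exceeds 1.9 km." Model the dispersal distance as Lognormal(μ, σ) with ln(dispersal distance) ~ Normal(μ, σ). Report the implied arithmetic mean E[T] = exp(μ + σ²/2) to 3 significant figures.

If T ~ Lognormal(μ,σ) then ln T ~ Normal(μ,σ), so the p-quantile of ln T is μ + z_p·σ.
ln(0.59) = -0.5276 and ln(1.9) = 0.6419; z_{0.25} = -0.6745, z_{0.94} = 1.555.
σ = (0.6419 − -0.5276)/(1.555 − (-0.6745)) = 0.525.
μ = -0.5276 − (-0.6745)·0.525 = -0.174.
E[T] = exp(μ + σ²/2) = exp(-0.174 + 0.1376) = 0.964 km.

E[T] ≈ 0.964 km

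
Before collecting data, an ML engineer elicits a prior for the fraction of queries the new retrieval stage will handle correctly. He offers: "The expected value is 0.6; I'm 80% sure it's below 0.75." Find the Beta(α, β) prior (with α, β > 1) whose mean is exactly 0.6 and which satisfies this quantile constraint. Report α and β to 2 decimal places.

α ≈ 4.69, β ≈ 3.13

With mean 0.6 fixed, write α = 0.6s, β = 0.4s where s = α+β.
Need P(θ < 0.75) = 0.8 under Beta(0.6s, 0.4s). Normal approximation: (q−m)/√(m(1−m)/s) ≈ z_{0.8} = 0.842, so s ≈ 0.6·0.4·(0.842)²/(0.75−0.6)² = 7.6.
At s = 7.6: P(θ<0.75) ≈ 0.795. Adjusting to match 0.8 gives s ≈ 7.82.
So α = 0.6·7.82 ≈ 4.69, β = 0.4·7.82 ≈ 3.13.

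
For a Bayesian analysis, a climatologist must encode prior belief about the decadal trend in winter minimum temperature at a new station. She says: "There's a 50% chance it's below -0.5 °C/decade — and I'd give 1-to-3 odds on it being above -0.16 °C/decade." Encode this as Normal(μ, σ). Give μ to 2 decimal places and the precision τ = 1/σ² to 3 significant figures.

μ = -0.50, τ = 3.94

For Normal(μ,σ), the p-quantile is μ + z_p·σ. Here z_{0.5} = 0, z_{0.75} = 0.6745.
So -0.5 = μ + 0σ and -0.16 = μ + 0.6745σ.
Subtracting: σ = (-0.16 − -0.5)/(0.6745 − (0)) = 0.50.
Then μ = -0.5 − (0)·0.50 = -0.50.
Precision τ = 1/σ² = 1/0.5041² = 3.94.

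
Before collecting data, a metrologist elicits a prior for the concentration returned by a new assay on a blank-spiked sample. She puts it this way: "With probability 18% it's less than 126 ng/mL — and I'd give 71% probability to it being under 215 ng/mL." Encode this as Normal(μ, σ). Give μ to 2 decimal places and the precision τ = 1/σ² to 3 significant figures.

For Normal(μ,σ), the p-quantile is μ + z_p·σ. Here z_{0.18} = -0.9154, z_{0.71} = 0.5534.
So 126 = μ − 0.9154σ and 215 = μ + 0.5534σ.
Subtracting: σ = (215 − 126)/(0.5534 − (-0.9154)) = 60.60.
Then μ = 126 − (-0.9154)·60.60 = 181.47.
Precision τ = 1/σ² = 1/60.6² = 0.000272.

μ = 181.47, τ = 0.000272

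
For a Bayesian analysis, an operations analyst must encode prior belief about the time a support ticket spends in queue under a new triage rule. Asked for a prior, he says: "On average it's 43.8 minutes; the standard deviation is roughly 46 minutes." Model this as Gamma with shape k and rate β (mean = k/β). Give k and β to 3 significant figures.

For Gamma(k, rate β): mean = k/β, variance = k/β², so CV = 1/√k.
CV = SD/mean = 46/43.8 = 1.05, hence k = 1/CV² = 0.907.
Then β = k/mean = 0.907/43.8 = 0.0207.

k ≈ 0.907, β ≈ 0.0207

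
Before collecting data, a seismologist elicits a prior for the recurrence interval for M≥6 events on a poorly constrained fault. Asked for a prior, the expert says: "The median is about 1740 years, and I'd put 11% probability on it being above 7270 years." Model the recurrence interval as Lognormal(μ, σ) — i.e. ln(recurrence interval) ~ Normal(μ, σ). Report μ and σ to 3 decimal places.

If T ~ Lognormal(μ,σ) then ln T ~ Normal(μ,σ), so the p-quantile of ln T is μ + z_p·σ.
ln(1740) = 7.462 and ln(7270) = 8.892; z_{0.5} = 0, z_{0.89} = 1.227.
σ = (8.892 − 7.462)/(1.227 − (0)) = 1.166.
μ = 7.462 − (0)·1.166 = 7.462.

μ ≈ 7.462, σ ≈ 1.166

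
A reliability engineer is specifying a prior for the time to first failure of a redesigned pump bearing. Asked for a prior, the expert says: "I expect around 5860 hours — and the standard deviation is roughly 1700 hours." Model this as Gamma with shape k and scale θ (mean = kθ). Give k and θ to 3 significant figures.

For Gamma(k, scale θ): mean = kθ, variance = kθ², so CV = 1/√k.
CV = SD/mean = 1700/5860 = 0.2901, hence k = 1/CV² = 11.9.
Then θ = mean/k = 5860/11.9 = 493.

k ≈ 11.9, θ ≈ 493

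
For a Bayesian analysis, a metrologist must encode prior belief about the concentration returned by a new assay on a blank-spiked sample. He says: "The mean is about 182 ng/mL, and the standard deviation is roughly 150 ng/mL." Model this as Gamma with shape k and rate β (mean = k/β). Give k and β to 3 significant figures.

For Gamma(k, rate β): mean = k/β, variance = k/β², so CV = 1/√k.
CV = SD/mean = 150/182 = 0.8242, hence k = 1/CV² = 1.47.
Then β = k/mean = 1.47/182 = 0.00809.

k ≈ 1.47, β ≈ 0.00809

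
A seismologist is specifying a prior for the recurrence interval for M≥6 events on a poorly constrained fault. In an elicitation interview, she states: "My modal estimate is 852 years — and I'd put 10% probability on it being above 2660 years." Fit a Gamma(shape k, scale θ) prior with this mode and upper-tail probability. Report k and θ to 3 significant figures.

k ≈ 2.46, θ ≈ 583

Gamma(k,θ) with k>1 has mode (k−1)θ, so θ = 852/(k−1).
Need P(X < 2660) = 0.9 with θ tied to k this way. Start at k = 2, θ = 852: P(X<2660) ≈ 0.818.
Too low — raise k to concentrate. Iterating converges to k ≈ 2.46.
Then θ = 852/(2.46−1) ≈ 583.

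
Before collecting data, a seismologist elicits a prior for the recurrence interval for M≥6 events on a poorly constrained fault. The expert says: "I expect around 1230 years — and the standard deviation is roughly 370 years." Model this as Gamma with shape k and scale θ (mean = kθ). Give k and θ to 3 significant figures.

k ≈ 11.1, θ ≈ 111

For Gamma(k, scale θ): mean = kθ, variance = kθ², so CV = 1/√k.
CV = SD/mean = 370/1230 = 0.3008, hence k = 1/CV² = 11.1.
Then θ = mean/k = 1230/11.1 = 111.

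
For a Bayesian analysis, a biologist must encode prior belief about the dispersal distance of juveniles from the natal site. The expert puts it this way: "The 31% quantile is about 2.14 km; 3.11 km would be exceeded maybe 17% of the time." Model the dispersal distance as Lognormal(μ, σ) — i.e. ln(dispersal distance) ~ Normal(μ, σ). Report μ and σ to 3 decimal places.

μ ≈ 0.889, σ ≈ 0.258

If T ~ Lognormal(μ,σ) then ln T ~ Normal(μ,σ), so the p-quantile of ln T is μ + z_p·σ.
ln(2.14) = 0.7608 and ln(3.11) = 1.135; z_{0.31} = -0.4959, z_{0.83} = 0.9542.
σ = (1.135 − 0.7608)/(0.9542 − (-0.4959)) = 0.258.
μ = 0.7608 − (-0.4959)·0.258 = 0.889.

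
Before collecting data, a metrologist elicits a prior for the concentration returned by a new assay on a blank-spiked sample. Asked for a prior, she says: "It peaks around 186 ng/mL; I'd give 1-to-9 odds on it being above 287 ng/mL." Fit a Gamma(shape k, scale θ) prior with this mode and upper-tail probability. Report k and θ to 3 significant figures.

Gamma(k,θ) with k>1 has mode (k−1)θ, so θ = 186/(k−1).
Need P(X < 287) = 0.9 with θ tied to k this way. Start at k = 2, θ = 186: P(X<287) ≈ 0.456.
Too low — raise k to concentrate. Iterating converges to k ≈ 10.9.
Then θ = 186/(10.9−1) ≈ 18.7.

k ≈ 10.9, θ ≈ 18.7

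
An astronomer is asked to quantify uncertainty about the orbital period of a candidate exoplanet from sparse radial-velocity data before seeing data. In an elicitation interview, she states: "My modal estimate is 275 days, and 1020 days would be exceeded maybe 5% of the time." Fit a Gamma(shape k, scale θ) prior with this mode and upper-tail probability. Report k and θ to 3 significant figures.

k ≈ 2.49, θ ≈ 185

Gamma(k,θ) with k>1 has mode (k−1)θ, so θ = 275/(k−1).
Need P(X < 1020) = 0.95 with θ tied to k this way. Start at k = 2, θ = 275: P(X<1020) ≈ 0.885.
Too low — raise k to concentrate. Iterating converges to k ≈ 2.49.
Then θ = 275/(2.49−1) ≈ 185.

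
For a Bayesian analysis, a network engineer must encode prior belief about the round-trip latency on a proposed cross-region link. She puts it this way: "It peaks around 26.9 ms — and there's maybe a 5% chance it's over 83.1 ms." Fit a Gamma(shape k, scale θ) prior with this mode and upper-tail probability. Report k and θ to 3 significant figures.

Gamma(k,θ) with k>1 has mode (k−1)θ, so θ = 26.9/(k−1).
Need P(X < 83.1) = 0.95 with θ tied to k this way. Start at k = 2, θ = 26.9: P(X<83.1) ≈ 0.814.
Too low — raise k to concentrate. Iterating converges to k ≈ 3.07.
Then θ = 26.9/(3.07−1) ≈ 13.

k ≈ 3.07, θ ≈ 13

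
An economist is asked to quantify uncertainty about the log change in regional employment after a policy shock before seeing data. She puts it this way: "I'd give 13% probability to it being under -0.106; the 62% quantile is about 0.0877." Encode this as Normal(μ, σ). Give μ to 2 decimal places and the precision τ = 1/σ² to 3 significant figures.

For Normal(μ,σ), the p-quantile is μ + z_p·σ. Here z_{0.13} = -1.126, z_{0.62} = 0.3055.
So -0.106 = μ − 1.126σ and 0.0877 = μ + 0.3055σ.
Subtracting: σ = (0.0877 − -0.106)/(0.3055 − (-1.126)) = 0.14.
Then μ = -0.106 − (-1.126)·0.14 = 0.05.
Precision τ = 1/σ² = 1/0.1353² = 54.6.

μ = 0.05, τ = 54.6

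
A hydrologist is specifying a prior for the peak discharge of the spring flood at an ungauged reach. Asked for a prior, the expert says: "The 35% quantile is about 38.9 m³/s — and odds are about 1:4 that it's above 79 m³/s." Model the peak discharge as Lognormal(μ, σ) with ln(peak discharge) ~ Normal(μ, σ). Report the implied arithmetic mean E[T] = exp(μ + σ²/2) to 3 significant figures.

If T ~ Lognormal(μ,σ) then ln T ~ Normal(μ,σ), so the p-quantile of ln T is μ + z_p·σ.
ln(38.9) = 3.661 and ln(79) = 4.369; z_{0.35} = -0.3853, z_{0.8} = 0.8416.
σ = (4.369 − 3.661)/(0.8416 − (-0.3853)) = 0.577.
μ = 3.661 − (-0.3853)·0.577 = 3.883.
E[T] = exp(μ + σ²/2) = exp(3.883 + 0.1667) = 57.4 m³/s.

E[T] ≈ 57.4 m³/s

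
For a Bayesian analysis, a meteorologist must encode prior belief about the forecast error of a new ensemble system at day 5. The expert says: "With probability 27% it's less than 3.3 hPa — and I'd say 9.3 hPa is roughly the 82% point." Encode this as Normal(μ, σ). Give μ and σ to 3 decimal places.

μ = 5.706, σ = 3.926

The p-quantile of Normal(μ,σ) is μ + z_p·σ, with z_{0.27} = -0.6128 and z_{0.82} = 0.9154.
Eliminate σ: μ = (z₂·x₁ − z₁·x₂)/(z₂ − z₁) = (0.9154·3.3 − (-0.6128)·9.3)/1.528 = 5.706.
Then σ = (x₂ − x₁)/(z₂ − z₁) = (9.3 − 3.3)/1.528 = 3.926.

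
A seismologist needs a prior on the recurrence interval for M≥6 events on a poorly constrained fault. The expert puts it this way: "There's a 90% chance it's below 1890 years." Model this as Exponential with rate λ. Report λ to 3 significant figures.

λ ≈ 0.00122

P(T < 1890.0) = 1 − e^(−λ·1890.0) = 0.9, so λ = −ln(1−0.9)/1890.0 = −ln(0.1)/1890.0 = 0.00122.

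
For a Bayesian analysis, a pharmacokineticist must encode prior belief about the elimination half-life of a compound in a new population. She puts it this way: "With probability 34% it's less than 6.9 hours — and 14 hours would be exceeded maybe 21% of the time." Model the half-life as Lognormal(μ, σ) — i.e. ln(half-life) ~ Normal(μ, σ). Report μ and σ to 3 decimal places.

If T ~ Lognormal(μ,σ) then ln T ~ Normal(μ,σ), so the p-quantile of ln T is μ + z_p·σ.
ln(6.9) = 1.932 and ln(14) = 2.639; z_{0.34} = -0.4125, z_{0.79} = 0.8064.
σ = (2.639 − 1.932)/(0.8064 − (-0.4125)) = 0.580.
μ = 1.932 − (-0.4125)·0.580 = 2.171.

μ ≈ 2.171, σ ≈ 0.580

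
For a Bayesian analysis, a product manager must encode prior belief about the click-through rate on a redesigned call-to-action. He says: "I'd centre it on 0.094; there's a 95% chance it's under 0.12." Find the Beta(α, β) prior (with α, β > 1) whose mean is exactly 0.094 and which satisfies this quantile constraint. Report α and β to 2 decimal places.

With mean 0.094 fixed, write α = 0.094s, β = 0.906s where s = α+β.
Need P(θ < 0.12) = 0.95 under Beta(0.094s, 0.906s). Normal approximation: (q−m)/√(m(1−m)/s) ≈ z_{0.95} = 1.64, so s ≈ 0.094·0.906·(1.64)²/(0.12−0.094)² = 340.9.
At s = 340.9: P(θ<0.12) ≈ 0.943. Adjusting to match 0.95 gives s ≈ 373.07.
So α = 0.094·373.07 ≈ 35.07, β = 0.906·373.07 ≈ 338.00.

α ≈ 35.07, β ≈ 338.00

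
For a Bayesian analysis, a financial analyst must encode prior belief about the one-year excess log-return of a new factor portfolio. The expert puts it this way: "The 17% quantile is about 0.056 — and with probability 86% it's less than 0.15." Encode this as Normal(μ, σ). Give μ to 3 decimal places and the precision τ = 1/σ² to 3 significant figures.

For Normal(μ,σ), the p-quantile is μ + z_p·σ. Here z_{0.17} = -0.9542, z_{0.86} = 1.08.
So 0.056 = μ − 0.9542σ and 0.15 = μ + 1.08σ.
Subtracting: σ = (0.15 − 0.056)/(1.08 − (-0.9542)) = 0.046.
Then μ = 0.056 − (-0.9542)·0.046 = 0.100.
Precision τ = 1/σ² = 1/0.0462² = 468.

μ = 0.100, τ = 468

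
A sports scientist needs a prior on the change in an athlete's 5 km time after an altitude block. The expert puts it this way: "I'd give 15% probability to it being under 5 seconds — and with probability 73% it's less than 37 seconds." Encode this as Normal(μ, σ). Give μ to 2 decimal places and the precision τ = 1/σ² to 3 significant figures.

μ = 25.11, τ = 0.00266

For Normal(μ,σ), the p-quantile is μ + z_p·σ. Here z_{0.15} = -1.036, z_{0.73} = 0.6128.
So 5 = μ − 1.036σ and 37 = μ + 0.6128σ.
Subtracting: σ = (37 − 5)/(0.6128 − (-1.036)) = 19.40.
Then μ = 5 − (-1.036)·19.40 = 25.11.
Precision τ = 1/σ² = 1/19.4² = 0.00266.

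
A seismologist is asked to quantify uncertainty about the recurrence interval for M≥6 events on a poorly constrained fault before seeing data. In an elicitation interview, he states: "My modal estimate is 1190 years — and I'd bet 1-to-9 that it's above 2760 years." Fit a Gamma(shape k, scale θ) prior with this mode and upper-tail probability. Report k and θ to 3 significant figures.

Gamma(k,θ) with k>1 has mode (k−1)θ, so θ = 1190/(k−1).
Need P(X < 2760) = 0.9 with θ tied to k this way. Start at k = 2, θ = 1190: P(X<2760) ≈ 0.674.
Too low — raise k to concentrate. Iterating converges to k ≈ 3.72.
Then θ = 1190/(3.72−1) ≈ 438.

k ≈ 3.72, θ ≈ 438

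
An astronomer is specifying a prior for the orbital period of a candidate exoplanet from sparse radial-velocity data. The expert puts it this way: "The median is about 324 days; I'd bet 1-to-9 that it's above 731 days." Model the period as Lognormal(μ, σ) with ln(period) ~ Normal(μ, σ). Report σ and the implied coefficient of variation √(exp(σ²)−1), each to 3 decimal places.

σ ≈ 0.635, CV ≈ 0.705

If T ~ Lognormal(μ,σ) then ln T ~ Normal(μ,σ), so the p-quantile of ln T is μ + z_p·σ.
ln(324) = 5.781 and ln(731) = 6.594; z_{0.5} = 0, z_{0.9} = 1.282.
σ = (6.594 − 5.781)/(1.282 − (0)) = 0.635.
μ = 5.781 − (0)·0.635 = 5.781.
CV = √(exp(σ²)−1) = √(exp(0.4031)−1) = 0.705.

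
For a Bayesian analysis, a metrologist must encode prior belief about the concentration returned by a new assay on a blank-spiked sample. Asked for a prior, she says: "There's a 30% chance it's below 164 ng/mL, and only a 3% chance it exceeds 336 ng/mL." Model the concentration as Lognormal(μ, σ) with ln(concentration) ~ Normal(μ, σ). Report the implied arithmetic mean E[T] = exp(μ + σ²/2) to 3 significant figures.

If T ~ Lognormal(μ,σ) then ln T ~ Normal(μ,σ), so the p-quantile of ln T is μ + z_p·σ.
ln(164) = 5.1 and ln(336) = 5.817; z_{0.3} = -0.5244, z_{0.97} = 1.881.
σ = (5.817 − 5.1)/(1.881 − (-0.5244)) = 0.298.
μ = 5.1 − (-0.5244)·0.298 = 5.256.
E[T] = exp(μ + σ²/2) = exp(5.256 + 0.0445) = 200 ng/mL.

E[T] ≈ 200 ng/mL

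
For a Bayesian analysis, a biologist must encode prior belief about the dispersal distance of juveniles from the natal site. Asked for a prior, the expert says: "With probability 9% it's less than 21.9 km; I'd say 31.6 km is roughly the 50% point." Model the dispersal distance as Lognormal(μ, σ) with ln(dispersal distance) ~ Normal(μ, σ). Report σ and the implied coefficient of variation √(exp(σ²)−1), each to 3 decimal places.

σ ≈ 0.273, CV ≈ 0.279

If T ~ Lognormal(μ,σ) then ln T ~ Normal(μ,σ), so the p-quantile of ln T is μ + z_p·σ.
ln(21.9) = 3.086 and ln(31.6) = 3.453; z_{0.09} = -1.341, z_{0.5} = 0.
σ = (3.453 − 3.086)/(0 − (-1.341)) = 0.273.
μ = 3.086 − (-1.341)·0.273 = 3.453.
CV = √(exp(σ²)−1) = √(exp(0.0748)−1) = 0.279.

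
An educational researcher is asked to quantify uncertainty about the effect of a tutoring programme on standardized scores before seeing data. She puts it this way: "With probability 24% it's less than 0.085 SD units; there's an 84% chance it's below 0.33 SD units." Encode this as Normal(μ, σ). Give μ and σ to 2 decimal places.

For Normal(μ,σ), the p-quantile is μ + z_p·σ. Here z_{0.24} = -0.7063, z_{0.84} = 0.9945.
So 0.085 = μ − 0.7063σ and 0.33 = μ + 0.9945σ.
Subtracting: σ = (0.33 − 0.085)/(0.9945 − (-0.7063)) = 0.14.
Then μ = 0.085 − (-0.7063)·0.14 = 0.19.

μ = 0.19, σ = 0.14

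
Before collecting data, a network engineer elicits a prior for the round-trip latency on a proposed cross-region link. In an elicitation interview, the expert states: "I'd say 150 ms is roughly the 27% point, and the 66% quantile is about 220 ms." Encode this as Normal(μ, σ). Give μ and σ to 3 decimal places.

The p-quantile of Normal(μ,σ) is μ + z_p·σ, with z_{0.27} = -0.6128 and z_{0.66} = 0.4125.
Eliminate σ: μ = (z₂·x₁ − z₁·x₂)/(z₂ − z₁) = (0.4125·150 − (-0.6128)·220)/1.025 = 191.839.
Then σ = (x₂ − x₁)/(z₂ − z₁) = (220 − 150)/1.025 = 68.274.

μ = 191.839, σ = 68.274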